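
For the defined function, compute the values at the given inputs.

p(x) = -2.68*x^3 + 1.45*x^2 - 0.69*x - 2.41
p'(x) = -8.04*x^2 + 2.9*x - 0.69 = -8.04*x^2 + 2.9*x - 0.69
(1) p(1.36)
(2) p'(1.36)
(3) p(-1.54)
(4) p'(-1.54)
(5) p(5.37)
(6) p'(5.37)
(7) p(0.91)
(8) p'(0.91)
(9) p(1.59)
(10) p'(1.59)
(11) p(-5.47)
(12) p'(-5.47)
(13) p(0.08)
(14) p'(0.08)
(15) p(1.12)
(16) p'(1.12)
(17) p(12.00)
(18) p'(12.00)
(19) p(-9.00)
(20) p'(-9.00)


(1) = -7.41
(2) = -11.62
(3) = 11.88
(4) = -24.22
(5) = -379.31
(6) = -216.97
(7) = -3.86
(8) = -4.71
(9) = -10.61
(10) = -16.40
(11) = 483.38
(12) = -257.12
(13) = -2.46
(14) = -0.51
(15) = -5.13
(16) = -7.53
(17) = -4432.93
(18) = -1123.65
(19) = 2074.97
(20) = -678.03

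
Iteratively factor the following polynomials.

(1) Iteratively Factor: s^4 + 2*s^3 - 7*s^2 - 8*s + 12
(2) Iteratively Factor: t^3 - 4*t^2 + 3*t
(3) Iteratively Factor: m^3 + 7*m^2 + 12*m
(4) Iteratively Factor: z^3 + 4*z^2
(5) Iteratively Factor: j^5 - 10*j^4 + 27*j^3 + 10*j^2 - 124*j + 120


(1) = (s - 1)*(s^3 + 3*s^2 - 4*s - 12) = (s - 2)*(s - 1)*(s^2 + 5*s + 6) = (s - 2)*(s - 1)*(s + 2)*(s + 3)
(2) = (t - 1)*(t^2 - 3*t) = t*(t - 1)*(t - 3)
(3) = (m)*(m^2 + 7*m + 12) = m*(m + 4)*(m + 3)
(4) = (z)*(z^2 + 4*z) = z*(z + 4)*(z)
(5) = (j - 3)*(j^4 - 7*j^3 + 6*j^2 + 28*j - 40) = (j - 3)*(j - 2)*(j^3 - 5*j^2 - 4*j + 20) = (j - 5)*(j - 3)*(j - 2)*(j^2 - 4) = (j - 5)*(j - 3)*(j - 2)^2*(j + 2)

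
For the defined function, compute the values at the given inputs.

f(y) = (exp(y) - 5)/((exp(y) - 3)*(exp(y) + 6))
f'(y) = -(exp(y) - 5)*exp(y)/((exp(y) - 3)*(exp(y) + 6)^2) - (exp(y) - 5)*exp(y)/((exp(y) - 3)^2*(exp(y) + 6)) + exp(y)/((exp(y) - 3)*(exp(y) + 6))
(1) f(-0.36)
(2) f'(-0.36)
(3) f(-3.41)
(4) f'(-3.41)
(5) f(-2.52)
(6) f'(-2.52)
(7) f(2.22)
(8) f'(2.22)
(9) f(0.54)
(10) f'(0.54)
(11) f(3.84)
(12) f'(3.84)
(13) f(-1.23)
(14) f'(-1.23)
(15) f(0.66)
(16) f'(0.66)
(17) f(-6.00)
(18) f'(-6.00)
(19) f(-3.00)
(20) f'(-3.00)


(1) = 0.28
(2) = 0.01
(3) = 0.28
(4) = -0.00
(5) = 0.28
(6) = -0.00
(7) = 0.04
(8) = 0.00
(9) = 0.33
(10) = 0.20
(11) = 0.02
(12) = -0.02
(13) = 0.28
(14) = -0.00
(15) = 0.36
(16) = 0.34
(17) = 0.28
(18) = -0.00
(19) = 0.28
(20) = -0.00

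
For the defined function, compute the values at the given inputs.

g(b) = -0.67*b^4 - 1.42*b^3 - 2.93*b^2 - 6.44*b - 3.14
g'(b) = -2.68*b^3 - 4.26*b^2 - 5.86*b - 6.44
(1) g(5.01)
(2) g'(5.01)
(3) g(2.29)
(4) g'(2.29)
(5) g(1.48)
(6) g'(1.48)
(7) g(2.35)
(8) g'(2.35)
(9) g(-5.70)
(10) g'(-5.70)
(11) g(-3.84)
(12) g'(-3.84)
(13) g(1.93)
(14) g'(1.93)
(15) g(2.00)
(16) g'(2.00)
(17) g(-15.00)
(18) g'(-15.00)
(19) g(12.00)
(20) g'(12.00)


(1) = -709.62
(2) = -479.74
(3) = -68.73
(4) = -74.38
(5) = -26.91
(6) = -33.13
(7) = -73.32
(8) = -78.52
(9) = -505.91
(10) = 384.87
(11) = -86.89
(12) = 105.00
(13) = -45.99
(14) = -52.88
(15) = -49.82
(16) = -56.64
(17) = -29692.04
(18) = 8167.96
(19) = -16849.22
(20) = -5321.24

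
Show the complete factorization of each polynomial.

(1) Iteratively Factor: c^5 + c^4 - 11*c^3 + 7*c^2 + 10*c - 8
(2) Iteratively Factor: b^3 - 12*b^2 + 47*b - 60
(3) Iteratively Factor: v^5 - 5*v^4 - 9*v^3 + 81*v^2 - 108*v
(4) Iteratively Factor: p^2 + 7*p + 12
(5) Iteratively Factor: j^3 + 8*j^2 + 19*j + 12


(1) = (c - 1)*(c^4 + 2*c^3 - 9*c^2 - 2*c + 8) = (c - 1)*(c + 1)*(c^3 + c^2 - 10*c + 8) = (c - 1)^2*(c + 1)*(c^2 + 2*c - 8) = (c - 2)*(c - 1)^2*(c + 1)*(c + 4)
(2) = (b - 4)*(b^2 - 8*b + 15) = (b - 5)*(b - 4)*(b - 3)
(3) = (v - 3)*(v^4 - 2*v^3 - 15*v^2 + 36*v) = (v - 3)^2*(v^3 + v^2 - 12*v) = (v - 3)^3*(v^2 + 4*v) = (v - 3)^3*(v + 4)*(v)
(4) = (p + 4)*(p + 3)
(5) = (j + 4)*(j^2 + 4*j + 3) = (j + 1)*(j + 4)*(j + 3)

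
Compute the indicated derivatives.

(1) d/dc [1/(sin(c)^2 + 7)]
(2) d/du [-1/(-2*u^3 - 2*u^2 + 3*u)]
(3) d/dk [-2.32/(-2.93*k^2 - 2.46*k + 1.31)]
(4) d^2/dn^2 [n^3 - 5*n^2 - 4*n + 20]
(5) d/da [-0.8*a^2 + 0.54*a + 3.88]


(1) = -4*sin(2*c)/(cos(2*c) - 15)^2
(2) = (-6*u^2 - 4*u + 3)/(u^2*(2*u^2 + 2*u - 3)^2)
(3) = (-13.5952*k - 5.7072)/(2.93*k^2 + 2.46*k - 1.31)^2
(4) = 6*n - 10
(5) = 0.54 - 1.6*a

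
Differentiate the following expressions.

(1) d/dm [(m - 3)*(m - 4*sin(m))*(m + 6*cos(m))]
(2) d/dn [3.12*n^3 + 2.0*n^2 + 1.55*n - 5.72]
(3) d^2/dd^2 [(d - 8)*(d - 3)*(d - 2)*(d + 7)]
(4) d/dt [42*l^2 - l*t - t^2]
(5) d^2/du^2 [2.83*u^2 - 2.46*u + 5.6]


(1) = (3 - m)*(m - 4*sin(m))*(6*sin(m) - 1) + (3 - m)*(m + 6*cos(m))*(4*cos(m) - 1) + (m - 4*sin(m))*(m + 6*cos(m))
(2) = 9.36*n^2 + 4.0*n + 1.55
(3) = 12*d^2 - 36*d - 90
(4) = -l - 2*t
(5) = 5.66000000000000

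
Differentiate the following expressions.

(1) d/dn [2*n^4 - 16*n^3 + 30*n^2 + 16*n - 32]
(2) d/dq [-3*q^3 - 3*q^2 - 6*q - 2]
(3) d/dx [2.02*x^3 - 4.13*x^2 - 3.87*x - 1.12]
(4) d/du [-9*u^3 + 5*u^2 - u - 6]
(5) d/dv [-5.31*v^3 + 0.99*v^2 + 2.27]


(1) = 8*n^3 - 48*n^2 + 60*n + 16
(2) = -9*q^2 - 6*q - 6
(3) = 6.06*x^2 - 8.26*x - 3.87
(4) = -27*u^2 + 10*u - 1
(5) = v*(1.98 - 15.93*v)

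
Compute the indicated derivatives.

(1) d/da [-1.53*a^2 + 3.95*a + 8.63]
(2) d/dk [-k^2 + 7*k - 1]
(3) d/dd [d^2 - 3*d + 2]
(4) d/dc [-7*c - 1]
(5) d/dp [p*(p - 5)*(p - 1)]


(1) = 3.95 - 3.06*a
(2) = 7 - 2*k
(3) = 2*d - 3
(4) = -7
(5) = 3*p^2 - 12*p + 5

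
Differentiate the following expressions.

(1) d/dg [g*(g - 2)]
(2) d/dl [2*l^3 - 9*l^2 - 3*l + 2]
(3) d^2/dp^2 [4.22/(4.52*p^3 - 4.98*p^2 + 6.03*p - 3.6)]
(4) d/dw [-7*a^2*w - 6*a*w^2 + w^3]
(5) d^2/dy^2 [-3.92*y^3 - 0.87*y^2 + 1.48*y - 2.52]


(1) = 2*g - 2
(2) = 6*l^2 - 18*l - 3
(3) = ((42.0312 - 114.4464*p)*(4.52*p^3 - 4.98*p^2 + 6.03*p - 3.6) + 4.22*(13.56*p^2 - 9.96*p + 6.03)*(27.12*p^2 - 19.92*p + 12.06))/(4.52*p^3 - 4.98*p^2 + 6.03*p - 3.6)^3
(4) = -7*a^2 - 12*a*w + 3*w^2
(5) = -23.52*y - 1.74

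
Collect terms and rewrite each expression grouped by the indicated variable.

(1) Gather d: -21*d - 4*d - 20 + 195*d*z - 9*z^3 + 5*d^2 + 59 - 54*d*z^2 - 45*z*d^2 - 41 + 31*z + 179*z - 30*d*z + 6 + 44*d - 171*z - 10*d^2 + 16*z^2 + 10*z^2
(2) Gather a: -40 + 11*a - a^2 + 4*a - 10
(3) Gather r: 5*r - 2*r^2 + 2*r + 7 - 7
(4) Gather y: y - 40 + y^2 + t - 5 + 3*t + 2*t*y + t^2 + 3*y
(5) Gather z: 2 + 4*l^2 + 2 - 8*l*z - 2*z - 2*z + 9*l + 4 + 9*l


(1) = d^2*(-45*z - 5) + d*(-54*z^2 + 165*z + 19) - 9*z^3 + 26*z^2 + 39*z + 4
(2) = -a^2 + 15*a - 50
(3) = -2*r^2 + 7*r
(4) = t^2 + 4*t + y^2 + y*(2*t + 4) - 45
(5) = 4*l^2 + 18*l + z*(-8*l - 4) + 8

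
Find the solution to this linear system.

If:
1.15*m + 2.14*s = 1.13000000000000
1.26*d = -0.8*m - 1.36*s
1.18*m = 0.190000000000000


Then:
d = -0.58
m = 0.16
s = 0.44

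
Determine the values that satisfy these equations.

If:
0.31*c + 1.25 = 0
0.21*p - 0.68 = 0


Then:
c = -4.03
p = 3.24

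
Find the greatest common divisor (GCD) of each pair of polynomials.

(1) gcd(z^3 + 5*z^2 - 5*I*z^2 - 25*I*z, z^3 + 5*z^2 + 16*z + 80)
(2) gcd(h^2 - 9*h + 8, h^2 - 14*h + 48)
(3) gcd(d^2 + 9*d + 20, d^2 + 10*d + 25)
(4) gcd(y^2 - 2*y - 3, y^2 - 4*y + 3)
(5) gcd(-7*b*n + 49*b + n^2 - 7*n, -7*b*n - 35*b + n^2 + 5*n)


(1) = gcd(z*(z + 5)*(z - 5*I), (z + 5)*(z - 4*I)*(z + 4*I)) = z + 5
(2) = gcd((h - 8)*(h - 1), (h - 8)*(h - 6)) = h - 8
(3) = gcd((d + 4)*(d + 5), (d + 5)^2) = d + 5
(4) = y - 3
(5) = gcd((-7*b + n)*(n - 7), (-7*b + n)*(n + 5)) = 7*b - n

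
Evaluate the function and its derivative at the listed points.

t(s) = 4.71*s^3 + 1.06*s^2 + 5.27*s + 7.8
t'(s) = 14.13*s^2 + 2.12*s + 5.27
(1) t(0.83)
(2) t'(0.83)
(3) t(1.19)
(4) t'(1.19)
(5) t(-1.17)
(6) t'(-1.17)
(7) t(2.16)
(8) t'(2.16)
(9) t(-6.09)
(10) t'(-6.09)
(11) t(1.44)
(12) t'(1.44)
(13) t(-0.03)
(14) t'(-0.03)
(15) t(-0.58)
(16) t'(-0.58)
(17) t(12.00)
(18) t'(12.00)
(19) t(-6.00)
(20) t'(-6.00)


(1) = 15.60
(2) = 16.76
(3) = 23.51
(4) = 27.80
(5) = -4.46
(6) = 22.13
(7) = 71.59
(8) = 75.77
(9) = -1048.81
(10) = 516.41
(11) = 31.65
(12) = 37.62
(13) = 7.64
(14) = 5.22
(15) = 4.18
(16) = 8.79
(17) = 8362.56
(18) = 2065.43
(19) = -1003.02
(20) = 501.23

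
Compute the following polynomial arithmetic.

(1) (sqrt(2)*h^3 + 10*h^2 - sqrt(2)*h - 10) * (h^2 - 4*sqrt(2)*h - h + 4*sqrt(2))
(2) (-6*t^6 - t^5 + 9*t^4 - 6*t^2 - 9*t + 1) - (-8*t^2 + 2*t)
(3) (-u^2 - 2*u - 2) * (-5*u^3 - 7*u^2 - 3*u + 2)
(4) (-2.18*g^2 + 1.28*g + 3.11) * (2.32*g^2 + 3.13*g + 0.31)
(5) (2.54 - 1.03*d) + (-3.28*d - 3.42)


(1) = sqrt(2)*h^5 - sqrt(2)*h^4 + 2*h^4 - 41*sqrt(2)*h^3 - 2*h^3 - 2*h^2 + 41*sqrt(2)*h^2 + 2*h + 40*sqrt(2)*h - 40*sqrt(2)
(2) = -6*t^6 - t^5 + 9*t^4 + 2*t^2 - 11*t + 1
(3) = 5*u^5 + 17*u^4 + 27*u^3 + 18*u^2 + 2*u - 4
(4) = -5.0576*g^4 - 3.8538*g^3 + 10.5458*g^2 + 10.1311*g + 0.9641
(5) = -4.31*d - 0.88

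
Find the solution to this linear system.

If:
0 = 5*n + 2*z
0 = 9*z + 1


Then:
n = 2/45
z = -1/9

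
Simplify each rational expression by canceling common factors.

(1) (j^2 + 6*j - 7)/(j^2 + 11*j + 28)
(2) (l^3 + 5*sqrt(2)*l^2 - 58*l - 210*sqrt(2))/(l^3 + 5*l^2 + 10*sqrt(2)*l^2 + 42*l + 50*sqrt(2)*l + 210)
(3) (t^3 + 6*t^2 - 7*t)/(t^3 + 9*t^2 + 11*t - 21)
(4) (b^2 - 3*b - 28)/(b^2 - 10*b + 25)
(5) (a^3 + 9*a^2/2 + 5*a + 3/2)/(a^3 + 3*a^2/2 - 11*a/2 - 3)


(1) = (j - 1)/(j + 4)
(2) = (l - 5*sqrt(2))/(l + 5)
(3) = t/(t + 3)
(4) = (b^2 - 3*b - 28)/(b^2 - 10*b + 25)
(5) = (a + 1)/(a - 2)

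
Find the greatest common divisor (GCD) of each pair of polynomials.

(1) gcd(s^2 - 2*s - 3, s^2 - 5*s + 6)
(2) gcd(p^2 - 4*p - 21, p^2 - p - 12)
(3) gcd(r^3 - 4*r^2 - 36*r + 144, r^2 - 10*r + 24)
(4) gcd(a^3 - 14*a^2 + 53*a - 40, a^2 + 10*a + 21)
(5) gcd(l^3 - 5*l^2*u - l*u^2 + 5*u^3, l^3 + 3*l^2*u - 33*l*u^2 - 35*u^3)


(1) = gcd((s - 3)*(s + 1), (s - 3)*(s - 2)) = s - 3
(2) = p + 3
(3) = gcd((r - 6)*(r - 4)*(r + 6), (r - 6)*(r - 4)) = r^2 - 10*r + 24
(4) = 1
(5) = gcd((l - 5*u)*(l - u)*(l + u), (l - 5*u)*(l + u)*(l + 7*u)) = -l^2 + 4*l*u + 5*u^2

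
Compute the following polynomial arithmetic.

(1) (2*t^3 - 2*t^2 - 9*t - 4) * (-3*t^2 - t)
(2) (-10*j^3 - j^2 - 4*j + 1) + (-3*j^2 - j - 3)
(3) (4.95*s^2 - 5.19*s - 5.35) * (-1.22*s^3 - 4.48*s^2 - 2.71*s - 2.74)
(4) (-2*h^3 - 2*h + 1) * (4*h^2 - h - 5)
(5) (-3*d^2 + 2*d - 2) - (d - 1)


(1) = -6*t^5 + 4*t^4 + 29*t^3 + 21*t^2 + 4*t
(2) = -10*j^3 - 4*j^2 - 5*j - 2
(3) = -6.039*s^5 - 15.8442*s^4 + 16.3637*s^3 + 24.4699*s^2 + 28.7191*s + 14.659
(4) = -8*h^5 + 2*h^4 + 2*h^3 + 6*h^2 + 9*h - 5
(5) = -3*d^2 + d - 1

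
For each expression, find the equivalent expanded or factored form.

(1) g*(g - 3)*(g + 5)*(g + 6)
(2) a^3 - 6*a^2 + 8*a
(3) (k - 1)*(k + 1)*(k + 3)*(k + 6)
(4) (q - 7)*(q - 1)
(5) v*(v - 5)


(1) = g^4 + 8*g^3 - 3*g^2 - 90*g
(2) = a*(a - 4)*(a - 2)
(3) = k^4 + 9*k^3 + 17*k^2 - 9*k - 18
(4) = q^2 - 8*q + 7
(5) = v^2 - 5*v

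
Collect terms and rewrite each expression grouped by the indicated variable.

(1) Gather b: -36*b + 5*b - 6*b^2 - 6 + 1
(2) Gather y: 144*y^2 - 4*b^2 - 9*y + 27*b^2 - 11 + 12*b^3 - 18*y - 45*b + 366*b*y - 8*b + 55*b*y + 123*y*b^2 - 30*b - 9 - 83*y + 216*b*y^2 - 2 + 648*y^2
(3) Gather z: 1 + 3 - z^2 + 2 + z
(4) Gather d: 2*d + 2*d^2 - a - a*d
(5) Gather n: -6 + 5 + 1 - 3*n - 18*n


(1) = -6*b^2 - 31*b - 5
(2) = 12*b^3 + 23*b^2 - 83*b + y^2*(216*b + 792) + y*(123*b^2 + 421*b - 110) - 22
(3) = -z^2 + z + 6
(4) = -a + 2*d^2 + d*(2 - a)
(5) = -21*n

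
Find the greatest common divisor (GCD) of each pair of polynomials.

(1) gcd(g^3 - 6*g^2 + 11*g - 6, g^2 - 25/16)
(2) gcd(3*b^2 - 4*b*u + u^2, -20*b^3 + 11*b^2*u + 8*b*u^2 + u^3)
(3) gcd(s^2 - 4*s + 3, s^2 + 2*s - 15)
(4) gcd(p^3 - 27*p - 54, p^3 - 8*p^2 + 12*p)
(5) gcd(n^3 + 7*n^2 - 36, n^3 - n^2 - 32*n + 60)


(1) = gcd((g - 3)*(g - 2)*(g - 1), (g - 5/4)*(g + 5/4)) = 1
(2) = -b + u
(3) = s - 3
(4) = gcd((p - 6)*(p + 3)^2, p*(p - 6)*(p - 2)) = p - 6
(5) = gcd((n - 2)*(n + 3)*(n + 6), (n - 5)*(n - 2)*(n + 6)) = n^2 + 4*n - 12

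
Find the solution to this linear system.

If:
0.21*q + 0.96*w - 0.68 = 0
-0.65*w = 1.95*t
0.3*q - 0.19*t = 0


Then:
q = -0.16
t = -0.25
w = 0.74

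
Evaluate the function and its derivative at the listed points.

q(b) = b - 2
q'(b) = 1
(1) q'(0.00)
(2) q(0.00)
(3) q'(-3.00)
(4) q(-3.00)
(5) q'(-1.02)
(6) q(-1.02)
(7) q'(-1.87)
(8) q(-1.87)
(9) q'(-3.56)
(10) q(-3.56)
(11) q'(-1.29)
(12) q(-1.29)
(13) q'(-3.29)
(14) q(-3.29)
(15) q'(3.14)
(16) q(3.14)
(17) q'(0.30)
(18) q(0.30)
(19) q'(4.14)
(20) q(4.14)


(1) = 1.00
(2) = -2.00
(3) = 1.00
(4) = -5.00
(5) = 1.00
(6) = -3.02
(7) = 1.00
(8) = -3.87
(9) = 1.00
(10) = -5.56
(11) = 1.00
(12) = -3.29
(13) = 1.00
(14) = -5.29
(15) = 1.00
(16) = 1.14
(17) = 1.00
(18) = -1.70
(19) = 1.00
(20) = 2.14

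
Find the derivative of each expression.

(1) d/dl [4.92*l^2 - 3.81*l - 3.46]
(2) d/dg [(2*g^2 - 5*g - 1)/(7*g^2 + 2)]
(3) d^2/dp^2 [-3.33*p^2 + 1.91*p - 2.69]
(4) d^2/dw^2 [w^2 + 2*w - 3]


(1) = 9.84*l - 3.81
(2) = (35*g^2 + 22*g - 10)/(49*g^4 + 28*g^2 + 4)
(3) = -6.66000000000000
(4) = 2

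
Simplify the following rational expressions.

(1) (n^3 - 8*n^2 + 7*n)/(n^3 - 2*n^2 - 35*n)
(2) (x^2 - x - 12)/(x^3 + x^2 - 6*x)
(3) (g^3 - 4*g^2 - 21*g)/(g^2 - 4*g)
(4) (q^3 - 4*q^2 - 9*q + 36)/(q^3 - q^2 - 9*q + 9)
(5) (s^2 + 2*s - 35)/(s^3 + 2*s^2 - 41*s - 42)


(1) = (n - 1)/(n + 5)
(2) = (x - 4)/(x^2 - 2*x)
(3) = (g^2 - 4*g - 21)/(g - 4)
(4) = (q - 4)/(q - 1)
(5) = (s - 5)/(s^2 - 5*s - 6)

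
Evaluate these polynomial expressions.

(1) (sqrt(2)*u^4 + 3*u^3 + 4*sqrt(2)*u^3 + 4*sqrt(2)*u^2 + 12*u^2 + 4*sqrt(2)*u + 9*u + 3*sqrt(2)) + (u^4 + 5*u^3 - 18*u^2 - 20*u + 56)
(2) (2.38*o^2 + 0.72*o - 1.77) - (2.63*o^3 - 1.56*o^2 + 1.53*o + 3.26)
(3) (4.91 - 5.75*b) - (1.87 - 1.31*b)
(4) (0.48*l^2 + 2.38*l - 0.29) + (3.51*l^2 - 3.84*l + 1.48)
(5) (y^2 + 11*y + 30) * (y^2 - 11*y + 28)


(1) = u^4 + sqrt(2)*u^4 + 4*sqrt(2)*u^3 + 8*u^3 - 6*u^2 + 4*sqrt(2)*u^2 - 11*u + 4*sqrt(2)*u + 3*sqrt(2) + 56
(2) = -2.63*o^3 + 3.94*o^2 - 0.81*o - 5.03
(3) = 3.04 - 4.44*b
(4) = 3.99*l^2 - 1.46*l + 1.19
(5) = y^4 - 63*y^2 - 22*y + 840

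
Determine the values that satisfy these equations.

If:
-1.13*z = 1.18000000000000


Then:
z = -1.04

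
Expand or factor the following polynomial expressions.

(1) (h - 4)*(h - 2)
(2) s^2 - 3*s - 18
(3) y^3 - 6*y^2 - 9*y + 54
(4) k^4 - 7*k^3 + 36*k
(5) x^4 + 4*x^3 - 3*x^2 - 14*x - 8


(1) = h^2 - 6*h + 8
(2) = (s - 6)*(s + 3)
(3) = (y - 6)*(y - 3)*(y + 3)
(4) = k*(k - 6)*(k - 3)*(k + 2)
(5) = (x - 2)*(x + 1)^2*(x + 4)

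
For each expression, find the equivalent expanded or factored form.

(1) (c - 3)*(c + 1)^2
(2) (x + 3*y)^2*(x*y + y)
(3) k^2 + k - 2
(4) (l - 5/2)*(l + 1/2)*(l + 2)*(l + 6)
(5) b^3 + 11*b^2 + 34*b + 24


(1) = c^3 - c^2 - 5*c - 3
(2) = x^3*y + 6*x^2*y^2 + x^2*y + 9*x*y^3 + 6*x*y^2 + 9*y^3
(3) = (k - 1)*(k + 2)
(4) = l^4 + 6*l^3 - 21*l^2/4 - 34*l - 15
(5) = (b + 1)*(b + 4)*(b + 6)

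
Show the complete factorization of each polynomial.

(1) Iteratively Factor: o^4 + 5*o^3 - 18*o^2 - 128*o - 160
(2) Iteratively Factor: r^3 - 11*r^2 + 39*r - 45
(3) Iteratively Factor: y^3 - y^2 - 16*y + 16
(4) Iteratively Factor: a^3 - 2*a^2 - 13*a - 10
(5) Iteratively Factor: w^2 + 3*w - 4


(1) = (o + 4)*(o^3 + o^2 - 22*o - 40) = (o + 2)*(o + 4)*(o^2 - o - 20) = (o - 5)*(o + 2)*(o + 4)*(o + 4)
(2) = (r - 5)*(r^2 - 6*r + 9) = (r - 5)*(r - 3)*(r - 3)
(3) = (y - 4)*(y^2 + 3*y - 4) = (y - 4)*(y - 1)*(y + 4)
(4) = (a - 5)*(a^2 + 3*a + 2) = (a - 5)*(a + 2)*(a + 1)
(5) = (w + 4)*(w - 1)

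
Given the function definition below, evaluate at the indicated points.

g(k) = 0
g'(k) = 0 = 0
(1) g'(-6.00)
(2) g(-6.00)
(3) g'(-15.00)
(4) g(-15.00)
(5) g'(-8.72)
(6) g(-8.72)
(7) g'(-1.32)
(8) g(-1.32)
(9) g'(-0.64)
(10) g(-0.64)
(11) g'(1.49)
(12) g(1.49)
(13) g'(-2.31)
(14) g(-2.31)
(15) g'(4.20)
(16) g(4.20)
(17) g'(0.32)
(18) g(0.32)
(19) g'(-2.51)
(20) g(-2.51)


(1) = 0.00
(2) = 0.00
(3) = 0.00
(4) = 0.00
(5) = 0.00
(6) = 0.00
(7) = 0.00
(8) = 0.00
(9) = 0.00
(10) = 0.00
(11) = 0.00
(12) = 0.00
(13) = 0.00
(14) = 0.00
(15) = 0.00
(16) = 0.00
(17) = 0.00
(18) = 0.00
(19) = 0.00
(20) = 0.00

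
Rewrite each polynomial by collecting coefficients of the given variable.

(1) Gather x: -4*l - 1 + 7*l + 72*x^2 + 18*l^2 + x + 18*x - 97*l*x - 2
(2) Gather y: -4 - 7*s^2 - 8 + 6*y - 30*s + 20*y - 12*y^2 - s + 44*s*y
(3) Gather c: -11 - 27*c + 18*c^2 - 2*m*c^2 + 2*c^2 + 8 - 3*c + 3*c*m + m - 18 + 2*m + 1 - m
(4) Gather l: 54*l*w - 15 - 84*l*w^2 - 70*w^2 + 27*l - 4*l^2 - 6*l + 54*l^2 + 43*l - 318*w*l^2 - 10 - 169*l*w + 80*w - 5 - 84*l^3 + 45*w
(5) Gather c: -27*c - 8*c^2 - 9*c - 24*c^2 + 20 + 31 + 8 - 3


(1) = 18*l^2 + 3*l + 72*x^2 + x*(19 - 97*l) - 3
(2) = -7*s^2 - 31*s - 12*y^2 + y*(44*s + 26) - 12
(3) = c^2*(20 - 2*m) + c*(3*m - 30) + 2*m - 20
(4) = -84*l^3 + l^2*(50 - 318*w) + l*(-84*w^2 - 115*w + 64) - 70*w^2 + 125*w - 30
(5) = -32*c^2 - 36*c + 56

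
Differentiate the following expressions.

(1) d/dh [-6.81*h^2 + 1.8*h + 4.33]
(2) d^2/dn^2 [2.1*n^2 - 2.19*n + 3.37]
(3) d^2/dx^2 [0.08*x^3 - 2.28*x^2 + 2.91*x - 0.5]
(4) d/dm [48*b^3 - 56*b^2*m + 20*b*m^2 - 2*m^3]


(1) = 1.8 - 13.62*h
(2) = 4.20000000000000
(3) = 0.48*x - 4.56
(4) = -56*b^2 + 40*b*m - 6*m^2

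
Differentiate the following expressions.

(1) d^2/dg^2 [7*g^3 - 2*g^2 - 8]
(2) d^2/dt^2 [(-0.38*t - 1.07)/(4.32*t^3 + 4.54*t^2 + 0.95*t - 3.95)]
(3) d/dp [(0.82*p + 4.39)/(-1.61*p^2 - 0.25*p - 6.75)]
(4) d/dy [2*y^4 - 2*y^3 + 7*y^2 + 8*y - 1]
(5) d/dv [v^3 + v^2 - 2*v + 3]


(1) = 42*g - 4
(2) = (-42.550272*t^5 - 284.3424*t^4 - 348.316912*t^3 - 236.485992*t^2 - 178.12758*t - 43.15987)/(80.621568*t^9 + 254.181888*t^8 + 320.314176*t^7 - 15.779816*t^6 - 394.3839*t^5 - 329.22021*t^4 + 100.847675*t^3 + 201.811425*t^2 + 44.467125*t - 61.629875)
(3) = (1.3202*p^2 + 14.1358*p - 4.4375)/(2.5921*p^4 + 0.805*p^3 + 21.7975*p^2 + 3.375*p + 45.5625)
(4) = 8*y^3 - 6*y^2 + 14*y + 8
(5) = 3*v^2 + 2*v - 2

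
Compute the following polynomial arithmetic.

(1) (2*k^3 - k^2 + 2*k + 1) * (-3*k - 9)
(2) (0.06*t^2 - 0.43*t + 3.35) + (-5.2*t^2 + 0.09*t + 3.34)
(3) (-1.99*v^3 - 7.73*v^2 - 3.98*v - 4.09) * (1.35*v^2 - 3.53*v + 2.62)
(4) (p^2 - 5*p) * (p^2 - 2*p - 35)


(1) = -6*k^4 - 15*k^3 + 3*k^2 - 21*k - 9
(2) = -5.14*t^2 - 0.34*t + 6.69
(3) = -2.6865*v^5 - 3.4108*v^4 + 16.7001*v^3 - 11.7247*v^2 + 4.0101*v - 10.7158
(4) = p^4 - 7*p^3 - 25*p^2 + 175*p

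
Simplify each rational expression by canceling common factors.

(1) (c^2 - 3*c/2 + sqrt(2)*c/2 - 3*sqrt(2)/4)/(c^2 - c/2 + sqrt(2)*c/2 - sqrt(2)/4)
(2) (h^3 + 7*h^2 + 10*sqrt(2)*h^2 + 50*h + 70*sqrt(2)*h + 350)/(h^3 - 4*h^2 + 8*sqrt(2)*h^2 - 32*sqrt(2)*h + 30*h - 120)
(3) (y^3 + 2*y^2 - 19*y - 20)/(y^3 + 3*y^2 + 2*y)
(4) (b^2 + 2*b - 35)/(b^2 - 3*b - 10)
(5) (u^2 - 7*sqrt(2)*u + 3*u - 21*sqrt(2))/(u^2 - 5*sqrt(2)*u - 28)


(1) = (16*c - 24)/(16*c - 8)
(2) = (h^2 + h*(7 + 5*sqrt(2)) + 35*sqrt(2))/(h^2 + h*(-4 + 3*sqrt(2)) - 12*sqrt(2))
(3) = (y^2 + y - 20)/(y^2 + 2*y)
(4) = (b + 7)/(b + 2)
(5) = (u + 3)/(u + 2*sqrt(2))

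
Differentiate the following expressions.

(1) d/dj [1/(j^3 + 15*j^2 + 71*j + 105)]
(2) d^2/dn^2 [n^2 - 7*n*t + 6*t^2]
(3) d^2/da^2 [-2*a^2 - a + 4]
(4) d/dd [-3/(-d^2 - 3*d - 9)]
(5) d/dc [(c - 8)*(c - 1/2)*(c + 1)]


(1) = (-3*j^2 - 30*j - 71)/(j^3 + 15*j^2 + 71*j + 105)^2
(2) = 2
(3) = -4
(4) = 3*(-2*d - 3)/(d^2 + 3*d + 9)^2
(5) = 3*c^2 - 15*c - 9/2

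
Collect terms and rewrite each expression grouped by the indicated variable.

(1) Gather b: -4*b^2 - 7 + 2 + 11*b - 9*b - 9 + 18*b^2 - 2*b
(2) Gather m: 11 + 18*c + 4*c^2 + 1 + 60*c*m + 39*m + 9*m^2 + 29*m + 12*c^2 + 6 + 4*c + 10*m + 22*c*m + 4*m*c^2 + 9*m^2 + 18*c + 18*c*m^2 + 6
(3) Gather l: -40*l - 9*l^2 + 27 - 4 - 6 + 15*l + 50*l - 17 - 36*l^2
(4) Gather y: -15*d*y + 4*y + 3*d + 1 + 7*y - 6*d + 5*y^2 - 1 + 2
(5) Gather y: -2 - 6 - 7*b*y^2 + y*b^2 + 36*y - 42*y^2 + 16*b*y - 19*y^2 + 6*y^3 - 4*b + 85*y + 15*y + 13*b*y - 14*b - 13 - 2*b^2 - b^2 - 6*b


(1) = 14*b^2 - 14
(2) = 16*c^2 + 40*c + m^2*(18*c + 18) + m*(4*c^2 + 82*c + 78) + 24
(3) = -45*l^2 + 25*l
(4) = -3*d + 5*y^2 + y*(11 - 15*d) + 2
(5) = -3*b^2 - 24*b + 6*y^3 + y^2*(-7*b - 61) + y*(b^2 + 29*b + 136) - 21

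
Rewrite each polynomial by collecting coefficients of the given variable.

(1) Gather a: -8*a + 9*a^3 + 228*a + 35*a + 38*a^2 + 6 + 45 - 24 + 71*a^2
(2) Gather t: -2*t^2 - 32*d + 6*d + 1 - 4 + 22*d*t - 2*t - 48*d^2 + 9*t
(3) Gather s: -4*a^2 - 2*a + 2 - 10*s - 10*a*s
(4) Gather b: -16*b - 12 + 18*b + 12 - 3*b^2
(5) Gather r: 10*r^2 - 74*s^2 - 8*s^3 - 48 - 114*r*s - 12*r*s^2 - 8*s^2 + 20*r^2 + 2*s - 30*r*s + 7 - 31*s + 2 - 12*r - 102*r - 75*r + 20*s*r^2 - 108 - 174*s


(1) = 9*a^3 + 109*a^2 + 255*a + 27
(2) = -48*d^2 - 26*d - 2*t^2 + t*(22*d + 7) - 3
(3) = -4*a^2 - 2*a + s*(-10*a - 10) + 2
(4) = -3*b^2 + 2*b
(5) = r^2*(20*s + 30) + r*(-12*s^2 - 144*s - 189) - 8*s^3 - 82*s^2 - 203*s - 147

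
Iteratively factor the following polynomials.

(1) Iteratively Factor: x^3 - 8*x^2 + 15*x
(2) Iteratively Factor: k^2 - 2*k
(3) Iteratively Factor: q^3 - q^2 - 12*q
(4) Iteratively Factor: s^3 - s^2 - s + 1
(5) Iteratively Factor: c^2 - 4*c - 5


(1) = (x - 3)*(x^2 - 5*x) = x*(x - 3)*(x - 5)
(2) = (k - 2)*(k)
(3) = (q + 3)*(q^2 - 4*q) = (q - 4)*(q + 3)*(q)
(4) = (s - 1)*(s^2 - 1) = (s - 1)*(s + 1)*(s - 1)
(5) = (c - 5)*(c + 1)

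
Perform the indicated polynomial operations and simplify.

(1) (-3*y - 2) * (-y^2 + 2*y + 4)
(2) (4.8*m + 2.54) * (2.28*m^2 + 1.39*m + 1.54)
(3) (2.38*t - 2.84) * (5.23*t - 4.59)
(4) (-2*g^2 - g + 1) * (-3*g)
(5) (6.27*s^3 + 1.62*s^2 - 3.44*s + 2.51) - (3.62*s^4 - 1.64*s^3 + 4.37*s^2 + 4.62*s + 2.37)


(1) = 3*y^3 - 4*y^2 - 16*y - 8
(2) = 10.944*m^3 + 12.4632*m^2 + 10.9226*m + 3.9116
(3) = 12.4474*t^2 - 25.7774*t + 13.0356
(4) = 6*g^3 + 3*g^2 - 3*g
(5) = -3.62*s^4 + 7.91*s^3 - 2.75*s^2 - 8.06*s + 0.14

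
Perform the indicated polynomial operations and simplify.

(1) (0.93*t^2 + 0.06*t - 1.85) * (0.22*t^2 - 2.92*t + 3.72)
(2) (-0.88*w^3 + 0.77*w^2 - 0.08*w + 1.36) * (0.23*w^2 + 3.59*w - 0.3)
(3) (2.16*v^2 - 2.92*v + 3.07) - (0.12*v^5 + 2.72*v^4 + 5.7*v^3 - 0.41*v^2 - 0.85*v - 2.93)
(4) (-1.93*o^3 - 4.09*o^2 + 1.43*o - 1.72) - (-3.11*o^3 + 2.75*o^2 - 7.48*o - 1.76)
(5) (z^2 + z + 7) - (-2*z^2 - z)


(1) = 0.2046*t^4 - 2.7024*t^3 + 2.8774*t^2 + 5.6252*t - 6.882
(2) = -0.2024*w^5 - 2.9821*w^4 + 3.0099*w^3 - 0.2054*w^2 + 4.9064*w - 0.408
(3) = -0.12*v^5 - 2.72*v^4 - 5.7*v^3 + 2.57*v^2 - 2.07*v + 6.0
(4) = 1.18*o^3 - 6.84*o^2 + 8.91*o + 0.04
(5) = 3*z^2 + 2*z + 7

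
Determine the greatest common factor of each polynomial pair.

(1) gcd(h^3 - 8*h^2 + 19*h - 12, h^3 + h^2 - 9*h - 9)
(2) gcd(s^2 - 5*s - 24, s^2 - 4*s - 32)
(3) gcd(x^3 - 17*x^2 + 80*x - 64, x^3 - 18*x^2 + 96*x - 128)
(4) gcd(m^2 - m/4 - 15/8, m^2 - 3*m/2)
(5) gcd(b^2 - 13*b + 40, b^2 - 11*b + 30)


(1) = gcd((h - 4)*(h - 3)*(h - 1), (h - 3)*(h + 1)*(h + 3)) = h - 3
(2) = gcd((s - 8)*(s + 3), (s - 8)*(s + 4)) = s - 8
(3) = x^2 - 16*x + 64
(4) = gcd((m - 3/2)*(m + 5/4), m*(m - 3/2)) = m - 3/2
(5) = gcd((b - 8)*(b - 5), (b - 6)*(b - 5)) = b - 5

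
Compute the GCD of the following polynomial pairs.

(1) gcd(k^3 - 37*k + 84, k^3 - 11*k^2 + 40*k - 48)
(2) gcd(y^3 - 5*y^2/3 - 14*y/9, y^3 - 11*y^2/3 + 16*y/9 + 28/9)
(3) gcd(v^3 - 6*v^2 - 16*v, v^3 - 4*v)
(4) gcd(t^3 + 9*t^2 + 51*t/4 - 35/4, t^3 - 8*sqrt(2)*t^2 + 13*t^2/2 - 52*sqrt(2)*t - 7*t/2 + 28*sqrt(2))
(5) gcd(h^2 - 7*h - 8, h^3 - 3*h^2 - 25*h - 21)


(1) = gcd((k - 4)*(k - 3)*(k + 7), (k - 4)^2*(k - 3)) = k^2 - 7*k + 12
(2) = y^2 - 5*y/3 - 14/9
(3) = v^2 + 2*v
(4) = gcd((t - 1/2)*(t + 5/2)*(t + 7), (t - 1/2)*(t + 7)*(t - 8*sqrt(2))) = t^2 + 13*t/2 - 7/2
(5) = gcd((h - 8)*(h + 1), (h - 7)*(h + 1)*(h + 3)) = h + 1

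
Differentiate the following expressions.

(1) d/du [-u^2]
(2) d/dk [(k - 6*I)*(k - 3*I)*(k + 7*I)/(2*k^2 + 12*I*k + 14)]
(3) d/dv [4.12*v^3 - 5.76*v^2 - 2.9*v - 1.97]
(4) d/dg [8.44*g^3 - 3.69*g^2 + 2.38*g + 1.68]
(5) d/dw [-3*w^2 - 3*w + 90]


(1) = -2*u
(2) = (k^2 - 2*I*k + 9)/(2*(k^2 - 2*I*k - 1))
(3) = 12.36*v^2 - 11.52*v - 2.9
(4) = 25.32*g^2 - 7.38*g + 2.38
(5) = -6*w - 3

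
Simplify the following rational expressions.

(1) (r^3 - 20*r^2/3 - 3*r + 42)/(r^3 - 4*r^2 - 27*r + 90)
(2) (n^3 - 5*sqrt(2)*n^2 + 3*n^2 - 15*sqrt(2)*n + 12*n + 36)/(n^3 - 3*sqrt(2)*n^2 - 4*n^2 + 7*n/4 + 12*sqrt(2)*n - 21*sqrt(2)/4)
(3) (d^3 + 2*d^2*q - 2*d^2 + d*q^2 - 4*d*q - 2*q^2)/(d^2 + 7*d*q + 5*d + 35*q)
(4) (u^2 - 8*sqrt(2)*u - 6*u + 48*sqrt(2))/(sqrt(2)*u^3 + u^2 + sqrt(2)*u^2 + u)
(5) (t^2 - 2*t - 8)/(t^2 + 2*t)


(1) = (3*r + 7)/(3*r + 15)
(2) = (4*n^2 + n*(12 - 8*sqrt(2)) - 24*sqrt(2))/(4*n^2 - 16*n + 7)
(3) = (d^3 + 2*d^2*q - 2*d^2 + d*q^2 - 4*d*q - 2*q^2)/(d^2 + 7*d*q + 5*d + 35*q)
(4) = (u^2 + u*(-8*sqrt(2) - 6) + 48*sqrt(2))/(sqrt(2)*u^3 + u^2*(1 + sqrt(2)) + u)
(5) = (t - 4)/t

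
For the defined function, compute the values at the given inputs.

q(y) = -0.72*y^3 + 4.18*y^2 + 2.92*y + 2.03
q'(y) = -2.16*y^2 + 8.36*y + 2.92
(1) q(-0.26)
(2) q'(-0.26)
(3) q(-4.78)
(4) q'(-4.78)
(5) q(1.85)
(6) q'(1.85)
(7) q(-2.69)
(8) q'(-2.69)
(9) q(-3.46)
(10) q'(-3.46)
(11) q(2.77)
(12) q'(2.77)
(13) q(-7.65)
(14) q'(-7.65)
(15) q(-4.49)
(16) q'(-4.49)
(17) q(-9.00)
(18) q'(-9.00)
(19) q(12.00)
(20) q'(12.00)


(1) = 1.57
(2) = 0.60
(3) = 162.21
(4) = -86.39
(5) = 17.18
(6) = 10.99
(7) = 38.44
(8) = -35.20
(9) = 71.79
(10) = -51.86
(11) = 26.89
(12) = 9.50
(13) = 546.66
(14) = -187.44
(15) = 138.36
(16) = -78.16
(17) = 839.21
(18) = -247.28
(19) = -605.17
(20) = -207.80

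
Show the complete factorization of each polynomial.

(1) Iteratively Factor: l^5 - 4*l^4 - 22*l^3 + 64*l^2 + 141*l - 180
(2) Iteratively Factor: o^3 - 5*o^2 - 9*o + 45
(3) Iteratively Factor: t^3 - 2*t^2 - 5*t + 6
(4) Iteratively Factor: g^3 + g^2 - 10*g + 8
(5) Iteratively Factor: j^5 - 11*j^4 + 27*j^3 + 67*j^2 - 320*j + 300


(1) = (l - 5)*(l^4 + l^3 - 17*l^2 - 21*l + 36) = (l - 5)*(l + 3)*(l^3 - 2*l^2 - 11*l + 12) = (l - 5)*(l - 1)*(l + 3)*(l^2 - l - 12) = (l - 5)*(l - 4)*(l - 1)*(l + 3)*(l + 3)
(2) = (o - 5)*(o^2 - 9) = (o - 5)*(o + 3)*(o - 3)
(3) = (t - 1)*(t^2 - t - 6) = (t - 1)*(t + 2)*(t - 3)
(4) = (g - 2)*(g^2 + 3*g - 4) = (g - 2)*(g + 4)*(g - 1)
(5) = (j + 3)*(j^4 - 14*j^3 + 69*j^2 - 140*j + 100) = (j - 5)*(j + 3)*(j^3 - 9*j^2 + 24*j - 20) = (j - 5)^2*(j + 3)*(j^2 - 4*j + 4) = (j - 5)^2*(j - 2)*(j + 3)*(j - 2)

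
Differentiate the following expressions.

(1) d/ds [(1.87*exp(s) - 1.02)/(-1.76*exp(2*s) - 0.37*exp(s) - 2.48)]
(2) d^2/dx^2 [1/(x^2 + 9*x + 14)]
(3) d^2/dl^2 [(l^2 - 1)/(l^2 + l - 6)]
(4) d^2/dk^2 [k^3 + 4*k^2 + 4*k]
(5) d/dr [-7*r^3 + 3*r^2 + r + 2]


(1) = (3.2912*exp(2*s) - 3.5904*exp(s) - 5.015)*exp(s)/(3.0976*exp(4*s) + 1.3024*exp(3*s) + 8.8665*exp(2*s) + 1.8352*exp(s) + 6.1504)
(2) = 2*(-x^2 - 9*x + (2*x + 9)^2 - 14)/(x^2 + 9*x + 14)^3
(3) = 2*(-l^3 + 15*l^2 - 3*l + 29)/(l^6 + 3*l^5 - 15*l^4 - 35*l^3 + 90*l^2 + 108*l - 216)
(4) = 6*k + 8
(5) = -21*r^2 + 6*r + 1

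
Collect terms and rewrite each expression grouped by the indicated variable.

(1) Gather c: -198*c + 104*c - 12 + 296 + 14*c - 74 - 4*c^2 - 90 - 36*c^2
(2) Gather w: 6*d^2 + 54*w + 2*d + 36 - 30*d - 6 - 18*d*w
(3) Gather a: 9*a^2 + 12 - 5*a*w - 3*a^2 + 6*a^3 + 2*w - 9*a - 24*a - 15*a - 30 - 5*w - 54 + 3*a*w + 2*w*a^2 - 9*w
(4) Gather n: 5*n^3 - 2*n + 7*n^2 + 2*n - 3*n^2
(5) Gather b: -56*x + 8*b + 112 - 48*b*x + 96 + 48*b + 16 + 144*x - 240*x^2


(1) = -40*c^2 - 80*c + 120
(2) = 6*d^2 - 28*d + w*(54 - 18*d) + 30
(3) = 6*a^3 + a^2*(2*w + 6) + a*(-2*w - 48) - 12*w - 72
(4) = 5*n^3 + 4*n^2
(5) = b*(56 - 48*x) - 240*x^2 + 88*x + 224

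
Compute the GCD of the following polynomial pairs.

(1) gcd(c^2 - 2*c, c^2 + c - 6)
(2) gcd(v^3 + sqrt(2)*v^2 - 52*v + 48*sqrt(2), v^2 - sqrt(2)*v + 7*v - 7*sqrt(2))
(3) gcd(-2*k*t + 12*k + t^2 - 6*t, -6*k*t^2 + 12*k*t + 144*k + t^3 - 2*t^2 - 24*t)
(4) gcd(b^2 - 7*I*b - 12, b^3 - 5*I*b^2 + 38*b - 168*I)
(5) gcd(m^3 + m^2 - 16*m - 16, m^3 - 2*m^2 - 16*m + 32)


(1) = gcd(c*(c - 2), (c - 2)*(c + 3)) = c - 2
(2) = v - sqrt(2)
(3) = gcd((-2*k + t)*(t - 6), (-6*k + t)*(t - 6)*(t + 4)) = t - 6
(4) = b - 4*I
(5) = m^2 - 16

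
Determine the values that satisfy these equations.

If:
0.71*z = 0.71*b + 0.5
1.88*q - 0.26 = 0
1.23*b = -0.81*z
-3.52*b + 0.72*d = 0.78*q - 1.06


Then:
b = -0.28
d = -2.69
q = 0.14
z = 0.42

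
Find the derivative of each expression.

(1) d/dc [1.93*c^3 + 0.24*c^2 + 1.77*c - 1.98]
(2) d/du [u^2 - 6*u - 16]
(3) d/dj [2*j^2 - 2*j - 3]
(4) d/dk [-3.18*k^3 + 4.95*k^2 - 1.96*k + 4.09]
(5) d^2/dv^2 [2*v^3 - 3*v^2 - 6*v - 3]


(1) = 5.79*c^2 + 0.48*c + 1.77
(2) = 2*u - 6
(3) = 4*j - 2
(4) = -9.54*k^2 + 9.9*k - 1.96
(5) = 12*v - 6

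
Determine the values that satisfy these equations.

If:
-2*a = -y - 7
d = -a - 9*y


Then:
a = y/2 + 7/2
d = -19*y/2 - 7/2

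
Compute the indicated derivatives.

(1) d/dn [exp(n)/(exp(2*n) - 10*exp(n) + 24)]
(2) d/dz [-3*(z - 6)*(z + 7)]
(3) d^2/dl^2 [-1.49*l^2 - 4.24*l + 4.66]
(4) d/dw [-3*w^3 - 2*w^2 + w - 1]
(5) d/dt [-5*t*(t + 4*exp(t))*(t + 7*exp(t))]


(1) = (24 - exp(2*n))*exp(n)/(exp(4*n) - 20*exp(3*n) + 148*exp(2*n) - 480*exp(n) + 576)
(2) = -6*z - 3
(3) = -2.98000000000000
(4) = -9*w^2 - 4*w + 1
(5) = -55*t^2*exp(t) - 15*t^2 - 280*t*exp(2*t) - 110*t*exp(t) - 140*exp(2*t)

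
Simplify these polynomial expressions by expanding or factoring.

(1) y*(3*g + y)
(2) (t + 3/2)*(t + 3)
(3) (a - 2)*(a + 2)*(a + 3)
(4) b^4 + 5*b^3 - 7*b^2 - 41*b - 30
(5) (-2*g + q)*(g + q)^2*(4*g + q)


(1) = 3*g*y + y^2
(2) = t^2 + 9*t/2 + 9/2
(3) = a^3 + 3*a^2 - 4*a - 12
(4) = (b - 3)*(b + 1)*(b + 2)*(b + 5)
(5) = -8*g^4 - 14*g^3*q - 3*g^2*q^2 + 4*g*q^3 + q^4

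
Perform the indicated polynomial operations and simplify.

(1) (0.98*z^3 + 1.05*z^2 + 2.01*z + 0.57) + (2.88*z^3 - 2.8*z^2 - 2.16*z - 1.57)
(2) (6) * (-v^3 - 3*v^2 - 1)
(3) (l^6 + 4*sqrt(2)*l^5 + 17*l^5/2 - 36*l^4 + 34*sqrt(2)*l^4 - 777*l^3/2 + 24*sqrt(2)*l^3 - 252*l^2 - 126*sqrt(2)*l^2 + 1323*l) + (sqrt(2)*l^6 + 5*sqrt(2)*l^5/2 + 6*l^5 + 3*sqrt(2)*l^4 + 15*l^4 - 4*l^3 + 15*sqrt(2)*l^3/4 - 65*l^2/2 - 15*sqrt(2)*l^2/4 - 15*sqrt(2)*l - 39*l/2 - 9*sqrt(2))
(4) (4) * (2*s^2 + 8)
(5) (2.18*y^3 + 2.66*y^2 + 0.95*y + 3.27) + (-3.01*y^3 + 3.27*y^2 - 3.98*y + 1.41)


(1) = 3.86*z^3 - 1.75*z^2 - 0.15*z - 1.0
(2) = -6*v^3 - 18*v^2 - 6
(3) = l^6 + sqrt(2)*l^6 + 13*sqrt(2)*l^5/2 + 29*l^5/2 - 21*l^4 + 37*sqrt(2)*l^4 - 785*l^3/2 + 111*sqrt(2)*l^3/4 - 569*l^2/2 - 519*sqrt(2)*l^2/4 - 15*sqrt(2)*l + 2607*l/2 - 9*sqrt(2)
(4) = 8*s^2 + 32
(5) = -0.83*y^3 + 5.93*y^2 - 3.03*y + 4.68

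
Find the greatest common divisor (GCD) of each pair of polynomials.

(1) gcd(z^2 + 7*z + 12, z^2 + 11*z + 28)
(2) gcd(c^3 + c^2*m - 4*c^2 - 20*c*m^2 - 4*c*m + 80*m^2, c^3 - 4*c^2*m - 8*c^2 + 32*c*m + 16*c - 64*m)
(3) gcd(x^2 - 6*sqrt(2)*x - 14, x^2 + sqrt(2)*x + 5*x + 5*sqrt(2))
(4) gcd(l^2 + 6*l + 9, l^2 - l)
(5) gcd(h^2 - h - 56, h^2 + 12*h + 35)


(1) = z + 4
(2) = c^2 - 4*c*m - 4*c + 16*m
(3) = x + sqrt(2)
(4) = gcd((l + 3)^2, l*(l - 1)) = 1
(5) = h + 7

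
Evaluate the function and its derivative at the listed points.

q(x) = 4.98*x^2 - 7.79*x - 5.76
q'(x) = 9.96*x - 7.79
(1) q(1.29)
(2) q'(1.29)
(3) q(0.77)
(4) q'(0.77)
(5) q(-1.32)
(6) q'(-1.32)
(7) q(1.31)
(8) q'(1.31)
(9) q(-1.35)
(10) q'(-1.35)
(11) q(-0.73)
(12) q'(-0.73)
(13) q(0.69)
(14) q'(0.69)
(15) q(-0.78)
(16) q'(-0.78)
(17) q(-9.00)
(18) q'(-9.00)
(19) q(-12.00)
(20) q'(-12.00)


(1) = -7.52
(2) = 5.06
(3) = -8.81
(4) = -0.12
(5) = 13.20
(6) = -20.94
(7) = -7.42
(8) = 5.26
(9) = 13.83
(10) = -21.24
(11) = 2.58
(12) = -15.06
(13) = -8.76
(14) = -0.92
(15) = 3.35
(16) = -15.56
(17) = 467.73
(18) = -97.43
(19) = 804.84
(20) = -127.31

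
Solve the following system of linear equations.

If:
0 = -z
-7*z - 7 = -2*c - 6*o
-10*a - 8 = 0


Then:
a = -4/5
c = 7/2 - 3*o
z = 0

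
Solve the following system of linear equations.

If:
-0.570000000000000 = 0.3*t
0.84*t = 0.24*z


Then:
t = -1.90
z = -6.65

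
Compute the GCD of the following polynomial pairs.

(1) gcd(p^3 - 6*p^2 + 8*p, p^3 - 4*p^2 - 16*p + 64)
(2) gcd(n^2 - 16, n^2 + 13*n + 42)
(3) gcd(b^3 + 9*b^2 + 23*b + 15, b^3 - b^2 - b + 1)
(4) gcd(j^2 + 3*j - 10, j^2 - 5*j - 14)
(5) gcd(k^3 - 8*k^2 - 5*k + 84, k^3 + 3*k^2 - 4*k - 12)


(1) = gcd(p*(p - 4)*(p - 2), (p - 4)^2*(p + 4)) = p - 4
(2) = 1
(3) = b + 1
(4) = gcd((j - 2)*(j + 5), (j - 7)*(j + 2)) = 1
(5) = gcd((k - 7)*(k - 4)*(k + 3), (k - 2)*(k + 2)*(k + 3)) = k + 3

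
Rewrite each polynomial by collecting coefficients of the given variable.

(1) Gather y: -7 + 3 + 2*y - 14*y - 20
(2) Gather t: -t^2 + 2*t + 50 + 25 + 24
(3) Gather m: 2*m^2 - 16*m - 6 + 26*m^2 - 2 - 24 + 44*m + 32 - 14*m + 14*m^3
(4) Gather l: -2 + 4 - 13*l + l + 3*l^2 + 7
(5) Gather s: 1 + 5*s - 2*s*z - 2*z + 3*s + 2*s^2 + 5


(1) = -12*y - 24
(2) = -t^2 + 2*t + 99
(3) = 14*m^3 + 28*m^2 + 14*m
(4) = 3*l^2 - 12*l + 9
(5) = 2*s^2 + s*(8 - 2*z) - 2*z + 6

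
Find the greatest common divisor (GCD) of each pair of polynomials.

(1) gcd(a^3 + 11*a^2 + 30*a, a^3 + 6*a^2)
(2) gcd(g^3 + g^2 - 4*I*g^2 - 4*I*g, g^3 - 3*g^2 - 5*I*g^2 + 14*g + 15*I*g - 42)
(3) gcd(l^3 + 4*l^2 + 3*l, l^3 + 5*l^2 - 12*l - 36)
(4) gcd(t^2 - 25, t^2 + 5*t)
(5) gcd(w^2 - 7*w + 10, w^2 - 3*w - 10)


(1) = a^2 + 6*a
(2) = 1
(3) = gcd(l*(l + 1)*(l + 3), (l - 3)*(l + 2)*(l + 6)) = 1
(4) = t + 5
(5) = w - 5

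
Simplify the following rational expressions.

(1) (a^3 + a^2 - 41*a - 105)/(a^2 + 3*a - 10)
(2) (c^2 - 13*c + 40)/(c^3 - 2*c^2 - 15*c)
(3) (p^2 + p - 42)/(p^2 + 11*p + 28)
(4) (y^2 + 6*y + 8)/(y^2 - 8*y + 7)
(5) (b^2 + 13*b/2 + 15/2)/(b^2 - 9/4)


(1) = (a^2 - 4*a - 21)/(a - 2)
(2) = (c - 8)/(c^2 + 3*c)
(3) = (p - 6)/(p + 4)
(4) = (y^2 + 6*y + 8)/(y^2 - 8*y + 7)
(5) = (2*b + 10)/(2*b - 3)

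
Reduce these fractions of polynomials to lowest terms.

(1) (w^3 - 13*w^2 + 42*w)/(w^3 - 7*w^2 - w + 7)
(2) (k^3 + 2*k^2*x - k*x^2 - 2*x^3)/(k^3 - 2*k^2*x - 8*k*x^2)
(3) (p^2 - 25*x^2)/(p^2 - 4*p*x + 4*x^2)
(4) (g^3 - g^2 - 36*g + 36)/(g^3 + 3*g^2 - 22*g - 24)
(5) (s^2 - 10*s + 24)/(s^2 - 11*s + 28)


(1) = (w^2 - 6*w)/(w^2 - 1)
(2) = (-k^2 + x^2)/(-k^2 + 4*k*x)
(3) = (p^2 - 25*x^2)/(p^2 - 4*p*x + 4*x^2)
(4) = (g^2 - 7*g + 6)/(g^2 - 3*g - 4)
(5) = (s - 6)/(s - 7)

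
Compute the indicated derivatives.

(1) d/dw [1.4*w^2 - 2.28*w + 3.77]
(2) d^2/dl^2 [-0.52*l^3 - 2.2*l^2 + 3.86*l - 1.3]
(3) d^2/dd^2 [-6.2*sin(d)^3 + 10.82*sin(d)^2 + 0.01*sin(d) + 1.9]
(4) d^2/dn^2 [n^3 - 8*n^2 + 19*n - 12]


(1) = 2.8*w - 2.28
(2) = -3.12*l - 4.4
(3) = 4.64*sin(d) - 13.95*sin(3*d) + 21.64*cos(2*d)
(4) = 6*n - 16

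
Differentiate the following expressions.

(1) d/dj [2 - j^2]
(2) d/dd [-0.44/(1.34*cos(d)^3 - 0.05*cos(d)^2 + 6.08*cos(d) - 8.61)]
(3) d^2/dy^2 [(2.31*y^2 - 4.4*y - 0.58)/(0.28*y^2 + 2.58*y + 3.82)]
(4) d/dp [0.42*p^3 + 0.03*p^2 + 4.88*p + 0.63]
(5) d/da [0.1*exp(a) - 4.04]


(1) = -2*j
(2) = (-1.7688*cos(d)^2 + 0.044*cos(d) - 2.6752)*sin(d)/(1.34*cos(d)^3 - 0.05*cos(d)^2 + 6.08*cos(d) - 8.61)^2
(3) = (-4.027408*y^3 - 15.097488*y^2 + 25.723488*y + 147.66548)/(0.021952*y^6 + 0.606816*y^5 + 6.48984*y^4 + 33.73092*y^3 + 88.53996*y^2 + 112.945176*y + 55.742968)
(4) = 1.26*p^2 + 0.06*p + 4.88
(5) = 0.1*exp(a)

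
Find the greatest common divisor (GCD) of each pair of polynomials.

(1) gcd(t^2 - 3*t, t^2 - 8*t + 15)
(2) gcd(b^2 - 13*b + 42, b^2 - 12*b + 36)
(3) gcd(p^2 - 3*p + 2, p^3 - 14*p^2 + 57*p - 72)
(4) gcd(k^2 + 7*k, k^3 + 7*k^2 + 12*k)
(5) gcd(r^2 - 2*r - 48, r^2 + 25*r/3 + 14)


(1) = t - 3
(2) = b - 6
(3) = 1
(4) = k
(5) = gcd((r - 8)*(r + 6), (r + 7/3)*(r + 6)) = r + 6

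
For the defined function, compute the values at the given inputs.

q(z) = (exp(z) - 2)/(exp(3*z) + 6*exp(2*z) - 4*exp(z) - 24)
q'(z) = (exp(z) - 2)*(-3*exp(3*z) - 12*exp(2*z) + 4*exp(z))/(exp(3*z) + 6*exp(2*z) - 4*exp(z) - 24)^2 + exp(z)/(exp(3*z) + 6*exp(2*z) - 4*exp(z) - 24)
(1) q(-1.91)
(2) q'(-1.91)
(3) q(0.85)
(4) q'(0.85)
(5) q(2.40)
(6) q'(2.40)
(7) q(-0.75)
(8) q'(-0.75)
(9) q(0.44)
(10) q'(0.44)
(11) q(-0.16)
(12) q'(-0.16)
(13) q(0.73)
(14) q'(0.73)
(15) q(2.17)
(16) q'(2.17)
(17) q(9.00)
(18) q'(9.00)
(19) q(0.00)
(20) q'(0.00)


(1) = 0.08
(2) = -0.01
(3) = 0.03
(4) = -0.02
(5) = 0.00
(6) = -0.01
(7) = 0.06
(8) = -0.02
(9) = 0.04
(10) = -0.02
(11) = 0.05
(12) = -0.02
(13) = 0.03
(14) = -0.02
(15) = 0.01
(16) = -0.01
(17) = 0.00
(18) = -0.00
(19) = 0.05
(20) = -0.02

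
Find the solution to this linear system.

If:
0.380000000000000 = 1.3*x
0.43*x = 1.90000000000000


Then:
No Solution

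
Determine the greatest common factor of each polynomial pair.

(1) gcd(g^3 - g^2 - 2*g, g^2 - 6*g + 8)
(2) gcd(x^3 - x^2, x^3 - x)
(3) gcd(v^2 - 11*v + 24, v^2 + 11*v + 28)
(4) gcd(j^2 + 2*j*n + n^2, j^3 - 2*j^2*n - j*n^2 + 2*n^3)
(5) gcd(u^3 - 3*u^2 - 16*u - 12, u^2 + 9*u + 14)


(1) = gcd(g*(g - 2)*(g + 1), (g - 4)*(g - 2)) = g - 2
(2) = gcd(x^2*(x - 1), x*(x - 1)*(x + 1)) = x^2 - x
(3) = gcd((v - 8)*(v - 3), (v + 4)*(v + 7)) = 1
(4) = j + n
(5) = u + 2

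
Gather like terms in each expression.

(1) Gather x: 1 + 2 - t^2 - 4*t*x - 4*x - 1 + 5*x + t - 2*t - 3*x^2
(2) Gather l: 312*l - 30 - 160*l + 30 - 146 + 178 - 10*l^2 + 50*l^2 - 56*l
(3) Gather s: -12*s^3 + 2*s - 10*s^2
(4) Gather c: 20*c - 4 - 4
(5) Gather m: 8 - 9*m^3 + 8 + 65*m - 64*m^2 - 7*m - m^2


(1) = -t^2 - t - 3*x^2 + x*(1 - 4*t) + 2
(2) = 40*l^2 + 96*l + 32
(3) = -12*s^3 - 10*s^2 + 2*s
(4) = 20*c - 8
(5) = -9*m^3 - 65*m^2 + 58*m + 16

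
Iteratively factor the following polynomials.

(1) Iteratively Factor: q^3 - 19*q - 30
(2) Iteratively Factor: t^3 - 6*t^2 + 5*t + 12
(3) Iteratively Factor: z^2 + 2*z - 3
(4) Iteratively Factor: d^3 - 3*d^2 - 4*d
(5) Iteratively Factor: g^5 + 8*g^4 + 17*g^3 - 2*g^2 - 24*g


(1) = (q + 2)*(q^2 - 2*q - 15) = (q + 2)*(q + 3)*(q - 5)
(2) = (t + 1)*(t^2 - 7*t + 12) = (t - 4)*(t + 1)*(t - 3)
(3) = (z + 3)*(z - 1)
(4) = (d)*(d^2 - 3*d - 4) = d*(d - 4)*(d + 1)
(5) = (g + 4)*(g^4 + 4*g^3 + g^2 - 6*g) = g*(g + 4)*(g^3 + 4*g^2 + g - 6) = g*(g + 3)*(g + 4)*(g^2 + g - 2) = g*(g - 1)*(g + 3)*(g + 4)*(g + 2)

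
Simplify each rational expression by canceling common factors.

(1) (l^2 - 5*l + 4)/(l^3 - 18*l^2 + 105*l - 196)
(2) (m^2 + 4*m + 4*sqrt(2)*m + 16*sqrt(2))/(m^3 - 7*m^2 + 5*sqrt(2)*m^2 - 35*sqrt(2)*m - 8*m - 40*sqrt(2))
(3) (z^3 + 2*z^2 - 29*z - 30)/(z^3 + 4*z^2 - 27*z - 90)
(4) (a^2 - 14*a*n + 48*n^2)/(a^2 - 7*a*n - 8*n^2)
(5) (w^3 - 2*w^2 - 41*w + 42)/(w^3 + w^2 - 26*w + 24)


(1) = (l - 1)/(l^2 - 14*l + 49)
(2) = (m^2 + m*(4 + 4*sqrt(2)) + 16*sqrt(2))/(m^3 + m^2*(-7 + 5*sqrt(2)) + m*(-35*sqrt(2) - 8) - 40*sqrt(2))
(3) = (z + 1)/(z + 3)
(4) = (a - 6*n)/(a + n)
(5) = (w - 7)/(w - 4)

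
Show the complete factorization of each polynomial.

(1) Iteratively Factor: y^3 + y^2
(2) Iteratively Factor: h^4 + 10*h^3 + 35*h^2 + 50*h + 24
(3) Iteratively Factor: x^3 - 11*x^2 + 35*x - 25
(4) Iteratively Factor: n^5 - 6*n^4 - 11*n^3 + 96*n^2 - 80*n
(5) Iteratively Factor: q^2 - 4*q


(1) = (y)*(y^2 + y) = y*(y + 1)*(y)
(2) = (h + 3)*(h^3 + 7*h^2 + 14*h + 8) = (h + 2)*(h + 3)*(h^2 + 5*h + 4) = (h + 2)*(h + 3)*(h + 4)*(h + 1)
(3) = (x - 5)*(x^2 - 6*x + 5) = (x - 5)*(x - 1)*(x - 5)
(4) = (n)*(n^4 - 6*n^3 - 11*n^2 + 96*n - 80) = n*(n - 5)*(n^3 - n^2 - 16*n + 16) = n*(n - 5)*(n + 4)*(n^2 - 5*n + 4) = n*(n - 5)*(n - 4)*(n + 4)*(n - 1)
(5) = (q)*(q - 4)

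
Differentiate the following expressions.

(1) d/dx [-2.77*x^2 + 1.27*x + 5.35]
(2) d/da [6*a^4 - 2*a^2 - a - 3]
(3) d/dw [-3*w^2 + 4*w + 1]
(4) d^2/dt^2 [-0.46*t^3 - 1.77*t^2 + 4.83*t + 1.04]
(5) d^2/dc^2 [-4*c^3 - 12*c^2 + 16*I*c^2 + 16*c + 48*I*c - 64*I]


(1) = 1.27 - 5.54*x
(2) = 24*a^3 - 4*a - 1
(3) = 4 - 6*w
(4) = -2.76*t - 3.54
(5) = -24*c - 24 + 32*I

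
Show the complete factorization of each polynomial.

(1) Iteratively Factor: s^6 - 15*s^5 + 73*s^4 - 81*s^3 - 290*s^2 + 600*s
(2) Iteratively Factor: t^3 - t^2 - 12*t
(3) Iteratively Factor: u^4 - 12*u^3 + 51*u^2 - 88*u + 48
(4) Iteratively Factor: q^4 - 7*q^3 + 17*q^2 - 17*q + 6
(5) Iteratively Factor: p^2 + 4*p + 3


(1) = (s - 5)*(s^5 - 10*s^4 + 23*s^3 + 34*s^2 - 120*s) = s*(s - 5)*(s^4 - 10*s^3 + 23*s^2 + 34*s - 120) = s*(s - 5)^2*(s^3 - 5*s^2 - 2*s + 24) = s*(s - 5)^2*(s - 3)*(s^2 - 2*s - 8) = s*(s - 5)^2*(s - 3)*(s + 2)*(s - 4)
(2) = (t + 3)*(t^2 - 4*t) = t*(t + 3)*(t - 4)
(3) = (u - 3)*(u^3 - 9*u^2 + 24*u - 16) = (u - 4)*(u - 3)*(u^2 - 5*u + 4) = (u - 4)*(u - 3)*(u - 1)*(u - 4)
(4) = (q - 1)*(q^3 - 6*q^2 + 11*q - 6) = (q - 2)*(q - 1)*(q^2 - 4*q + 3) = (q - 2)*(q - 1)^2*(q - 3)
(5) = (p + 3)*(p + 1)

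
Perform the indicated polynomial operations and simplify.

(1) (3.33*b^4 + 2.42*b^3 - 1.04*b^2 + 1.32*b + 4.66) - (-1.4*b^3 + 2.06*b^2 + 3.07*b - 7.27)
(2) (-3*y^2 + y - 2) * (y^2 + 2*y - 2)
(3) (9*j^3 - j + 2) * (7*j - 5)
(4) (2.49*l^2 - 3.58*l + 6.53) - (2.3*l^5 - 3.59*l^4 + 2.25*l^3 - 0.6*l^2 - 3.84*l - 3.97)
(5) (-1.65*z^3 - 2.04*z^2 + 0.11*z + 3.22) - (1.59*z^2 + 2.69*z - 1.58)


(1) = 3.33*b^4 + 3.82*b^3 - 3.1*b^2 - 1.75*b + 11.93
(2) = -3*y^4 - 5*y^3 + 6*y^2 - 6*y + 4
(3) = 63*j^4 - 45*j^3 - 7*j^2 + 19*j - 10
(4) = -2.3*l^5 + 3.59*l^4 - 2.25*l^3 + 3.09*l^2 + 0.26*l + 10.5
(5) = -1.65*z^3 - 3.63*z^2 - 2.58*z + 4.8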